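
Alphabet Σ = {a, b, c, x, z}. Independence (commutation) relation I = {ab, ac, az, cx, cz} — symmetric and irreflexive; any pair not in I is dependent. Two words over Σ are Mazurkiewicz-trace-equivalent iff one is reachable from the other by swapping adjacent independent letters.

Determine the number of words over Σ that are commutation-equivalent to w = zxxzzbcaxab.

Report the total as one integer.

drop 0:z onto floor
drop 1:x onto {0:z}
drop 2:x onto {1:x}
drop 3:z onto {2:x}
drop 4:z onto {3:z}
drop 5:b onto {4:z}
drop 6:c onto {5:b}
drop 7:a onto {2:x}
drop 8:x onto {5:b, 7:a}
drop 9:a onto {8:x}
drop 10:b onto {6:c, 8:x}
ground layer = {0:z}
drop-orders for the pieces not yet dropped (sum over which currently-grounded one goes next):
  1 to go: {9} 1  {10} 1
  2 to go: {6,10} 1  {9,10} 2
  3 to go: {6,9,10} 3  {8,9,10} 2
  4 to go: {6,8,9,10} 5  {7,8,9,10} 2
  5 to go: {5,6,8,9,10} 5  {6,7,8,9,10} 7
  6 to go: {4,5,6,8,9,10} 5  {5,6,7,8,9,10} 12
  7 to go: {3,4,5,6,8,9,10} 5  {4,5,6,7,8,9,10} 17
  8 to go: {3,4,5,6,7,8,9,10} 22
  9 to go: {2,3,4,5,6,7,8,9,10} 22
  if 0:z drops first: 22 orders

22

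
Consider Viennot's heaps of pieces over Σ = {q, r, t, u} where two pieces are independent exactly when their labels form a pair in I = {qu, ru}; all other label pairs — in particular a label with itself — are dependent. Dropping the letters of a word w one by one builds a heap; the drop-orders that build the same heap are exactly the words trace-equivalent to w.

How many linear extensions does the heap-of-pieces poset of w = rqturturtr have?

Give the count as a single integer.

#0=r has no predecessor
#1=q depends on [0:r]
#2=t depends on [1:q]
#3=u depends on [2:t]
#4=r depends on [2:t]
#5=t depends on [3:u, 4:r]
#6=u depends on [5:t]
#7=r depends on [5:t]
#8=t depends on [6:u, 7:r]
#9=r depends on [8:t]
sources: [0:r]
N(rest) = Σ N(rest − s) over sources s of rest; N(one piece) = 1:
  size 1 → [9]=1
  size 2 → [8,9]=1
  size 3 → [6,8,9]=1  [7,8,9]=1
  size 4 → [6,7,8,9]=2
  size 5 → [5,6,7,8,9]=2
  size 6 → [3,5,6,7,8,9]=2  [4,5,6,7,8,9]=2
  size 7 → [3,4,5,6,7,8,9]=4
  size 8 → [2,3,4,5,6,7,8,9]=4
  first=0(r) contributes 4

4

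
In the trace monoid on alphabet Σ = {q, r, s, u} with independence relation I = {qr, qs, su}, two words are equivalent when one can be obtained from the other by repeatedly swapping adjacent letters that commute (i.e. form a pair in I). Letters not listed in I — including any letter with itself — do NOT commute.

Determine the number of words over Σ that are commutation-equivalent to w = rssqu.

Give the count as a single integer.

9

0(r) covers ∅
1(s) covers 0:r
2(s) covers 1:s
3(q) covers ∅
4(u) covers 0:r, 3:q
floor of heap: 0:r, 3:q
completions by unplaced set U, small U first (add the entries for U minus each lowest piece of U):
  |U|=1: {2}:1  {4}:1
  |U|=2: {1,2}:1  {2,4}:2  {3,4}:1
  |U|=3: {1,2,4}:3  {2,3,4}:3
  start at 0(r): 6
  start at 3(q): 3
sum over floor = 9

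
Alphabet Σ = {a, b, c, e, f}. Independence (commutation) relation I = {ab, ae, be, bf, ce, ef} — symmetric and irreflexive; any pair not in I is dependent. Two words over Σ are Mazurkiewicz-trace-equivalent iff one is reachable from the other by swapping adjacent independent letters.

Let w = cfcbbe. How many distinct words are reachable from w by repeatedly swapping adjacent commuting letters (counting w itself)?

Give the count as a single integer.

6

drop 0:c onto floor
drop 1:f onto {0:c}
drop 2:c onto {1:f}
drop 3:b onto {2:c}
drop 4:b onto {3:b}
drop 5:e onto floor
ground layer = {0:c, 5:e}
drop-orders for the pieces not yet dropped (sum over which currently-grounded one goes next):
  1 to go: {4} 1  {5} 1
  2 to go: {3,4} 1  {4,5} 2
  3 to go: {2,3,4} 1  {3,4,5} 3
  4 to go: {1,2,3,4} 1  {2,3,4,5} 4
  if 0:c drops first: 5 orders
  if 5:e drops first: 1 orders
heap linearizations: 6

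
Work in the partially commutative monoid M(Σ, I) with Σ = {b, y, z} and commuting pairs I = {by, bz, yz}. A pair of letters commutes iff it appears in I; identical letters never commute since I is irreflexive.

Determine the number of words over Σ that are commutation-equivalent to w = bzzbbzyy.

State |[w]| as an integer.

0(b) covers ∅
1(z) covers ∅
2(z) covers 1:z
3(b) covers 0:b
4(b) covers 3:b
5(z) covers 2:z
6(y) covers ∅
7(y) covers 6:y
floor of heap: 0:b, 1:z, 6:y
completions by unplaced set U, small U first (add the entries for U minus each lowest piece of U):
  |U|=1: {4}:1  {5}:1  {7}:1
  |U|=2: {2,5}:1  {3,4}:1  {4,5}:2  {4,7}:2  {5,7}:2  {6,7}:1
  |U|=3: {0,3,4}:1  {1,2,5}:1  {2,4,5}:3  {2,5,7}:3  {3,4,5}:3  {3,4,7}:3  {4,5,7}:6  {4,6,7}:3  {5,6,7}:3
  |U|=4: {0,3,4,5}:4  {0,3,4,7}:4  {1,2,4,5}:4  {1,2,5,7}:4  {2,3,4,5}:6  {2,4,5,7}:12  {2,5,6,7}:6  {3,4,5,7}:12  {3,4,6,7}:6  {4,5,6,7}:12
  |U|=5: {0,2,3,4,5}:10  {0,3,4,5,7}:20  {0,3,4,6,7}:10  {1,2,3,4,5}:10  {1,2,4,5,7}:20  {1,2,5,6,7}:10  {2,3,4,5,7}:30  {2,4,5,6,7}:30  {3,4,5,6,7}:30
  |U|=6: {0,1,2,3,4,5}:20  {0,2,3,4,5,7}:60  {0,3,4,5,6,7}:60  {1,2,3,4,5,7}:60  {1,2,4,5,6,7}:60  {2,3,4,5,6,7}:90
  start at 0(b): 210
  start at 1(z): 210
  start at 6(y): 140
sum over floor = 560

560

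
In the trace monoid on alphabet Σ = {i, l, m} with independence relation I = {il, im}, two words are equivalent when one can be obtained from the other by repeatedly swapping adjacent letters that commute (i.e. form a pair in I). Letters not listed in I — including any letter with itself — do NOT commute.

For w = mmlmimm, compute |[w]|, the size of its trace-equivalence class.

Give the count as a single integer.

7

0(m) covers ∅
1(m) covers 0:m
2(l) covers 1:m
3(m) covers 2:l
4(i) covers ∅
5(m) covers 3:m
6(m) covers 5:m
floor of heap: 0:m, 4:i
completions by unplaced set U, small U first (add the entries for U minus each lowest piece of U):
  |U|=1: {4}:1  {6}:1
  |U|=2: {4,6}:2  {5,6}:1
  |U|=3: {3,5,6}:1  {4,5,6}:3
  |U|=4: {2,3,5,6}:1  {3,4,5,6}:4
  |U|=5: {1,2,3,5,6}:1  {2,3,4,5,6}:5
  start at 0(m): 6
  start at 4(i): 1
sum over floor = 7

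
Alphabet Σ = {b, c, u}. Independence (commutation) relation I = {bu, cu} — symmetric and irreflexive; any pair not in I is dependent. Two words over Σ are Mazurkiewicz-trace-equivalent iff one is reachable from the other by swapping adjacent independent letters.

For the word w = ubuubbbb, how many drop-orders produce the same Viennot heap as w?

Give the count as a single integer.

56

piece 0:u — minimal
piece 1:b — minimal
piece 2:u rests on {0:u}
piece 3:u rests on {2:u}
piece 4:b rests on {1:b}
piece 5:b rests on {4:b}
piece 6:b rests on {5:b}
piece 7:b rests on {6:b}
minimal pieces: {0:u, 1:b}
ways to finish when only these pieces remain (= sum over removing one remaining piece with nothing left below it):
  1 left: {3}→1  {7}→1
  2 left: {2,3}→1  {3,7}→2  {6,7}→1
  3 left: {0,2,3}→1  {2,3,7}→3  {3,6,7}→3  {5,6,7}→1
  4 left: {0,2,3,7}→4  {2,3,6,7}→6  {3,5,6,7}→4  {4,5,6,7}→1
  5 left: {0,2,3,6,7}→10  {1,4,5,6,7}→1  {2,3,5,6,7}→10  {3,4,5,6,7}→5
  6 left: {0,2,3,5,6,7}→20  {1,3,4,5,6,7}→6  {2,3,4,5,6,7}→15
  placing 0:u first → 21 extensions
  placing 1:b first → 35 extensions
total linear extensions = 56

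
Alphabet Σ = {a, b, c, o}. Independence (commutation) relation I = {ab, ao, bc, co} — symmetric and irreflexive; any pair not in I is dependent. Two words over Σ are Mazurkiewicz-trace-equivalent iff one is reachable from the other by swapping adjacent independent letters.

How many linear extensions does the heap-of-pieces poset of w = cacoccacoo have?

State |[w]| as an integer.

piece 0:c — minimal
piece 1:a rests on {0:c}
piece 2:c rests on {1:a}
piece 3:o — minimal
piece 4:c rests on {2:c}
piece 5:c rests on {4:c}
piece 6:a rests on {5:c}
piece 7:c rests on {6:a}
piece 8:o rests on {3:o}
piece 9:o rests on {8:o}
minimal pieces: {0:c, 3:o}
ways to finish when only these pieces remain (= sum over removing one remaining piece with nothing left below it):
  1 left: {7}→1  {9}→1
  2 left: {6,7}→1  {7,9}→2  {8,9}→1
  3 left: {3,8,9}→1  {5,6,7}→1  {6,7,9}→3  {7,8,9}→3
  4 left: {3,7,8,9}→4  {4,5,6,7}→1  {5,6,7,9}→4  {6,7,8,9}→6
  5 left: {2,4,5,6,7}→1  {3,6,7,8,9}→10  {4,5,6,7,9}→5  {5,6,7,8,9}→10
  6 left: {1,2,4,5,6,7}→1  {2,4,5,6,7,9}→6  {3,5,6,7,8,9}→20  {4,5,6,7,8,9}→15
  7 left: {0,1,2,4,5,6,7}→1  {1,2,4,5,6,7,9}→7  {2,4,5,6,7,8,9}→21  {3,4,5,6,7,8,9}→35
  8 left: {0,1,2,4,5,6,7,9}→8  {1,2,4,5,6,7,8,9}→28  {2,3,4,5,6,7,8,9}→56
  placing 0:c first → 84 extensions
  placing 3:o first → 36 extensions
total linear extensions = 120

120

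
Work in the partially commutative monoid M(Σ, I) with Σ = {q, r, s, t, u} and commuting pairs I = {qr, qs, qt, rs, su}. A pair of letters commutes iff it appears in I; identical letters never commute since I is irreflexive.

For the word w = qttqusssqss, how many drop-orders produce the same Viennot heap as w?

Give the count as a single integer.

301

drop 0:q onto floor
drop 1:t onto floor
drop 2:t onto {1:t}
drop 3:q onto {0:q}
drop 4:u onto {2:t, 3:q}
drop 5:s onto {2:t}
drop 6:s onto {5:s}
drop 7:s onto {6:s}
drop 8:q onto {4:u}
drop 9:s onto {7:s}
drop 10:s onto {9:s}
ground layer = {0:q, 1:t}
drop-orders for the pieces not yet dropped (sum over which currently-grounded one goes next):
  1 to go: {8} 1  {10} 1
  2 to go: {4,8} 1  {8,10} 2  {9,10} 1
  3 to go: {3,4,8} 1  {4,8,10} 3  {7,9,10} 1  {8,9,10} 3
  4 to go: {0,3,4,8} 1  {3,4,8,10} 4  {4,8,9,10} 6  {6,7,9,10} 1  {7,8,9,10} 4
  5 to go: {0,3,4,8,10} 5  {3,4,8,9,10} 10  {4,7,8,9,10} 10  {5,6,7,9,10} 1  {6,7,8,9,10} 5
  6 to go: {0,3,4,8,9,10} 15  {3,4,7,8,9,10} 20  {4,6,7,8,9,10} 15  {5,6,7,8,9,10} 6
  7 to go: {0,3,4,7,8,9,10} 35  {3,4,6,7,8,9,10} 35  {4,5,6,7,8,9,10} 21
  8 to go: {0,3,4,6,7,8,9,10} 70  {2,4,5,6,7,8,9,10} 21  {3,4,5,6,7,8,9,10} 56
  9 to go: {0,3,4,5,6,7,8,9,10} 126  {1,2,4,5,6,7,8,9,10} 21  {2,3,4,5,6,7,8,9,10} 77
  if 0:q drops first: 98 orders
  if 1:t drops first: 203 orders
heap linearizations: 301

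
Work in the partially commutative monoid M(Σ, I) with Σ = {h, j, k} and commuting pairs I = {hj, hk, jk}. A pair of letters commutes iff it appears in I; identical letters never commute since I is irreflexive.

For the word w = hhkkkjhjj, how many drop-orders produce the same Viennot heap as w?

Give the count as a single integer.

1680

drop 0:h onto floor
drop 1:h onto {0:h}
drop 2:k onto floor
drop 3:k onto {2:k}
drop 4:k onto {3:k}
drop 5:j onto floor
drop 6:h onto {1:h}
drop 7:j onto {5:j}
drop 8:j onto {7:j}
ground layer = {0:h, 2:k, 5:j}
drop-orders for the pieces not yet dropped (sum over which currently-grounded one goes next):
  1 to go: {4} 1  {6} 1  {8} 1
  2 to go: {1,6} 1  {3,4} 1  {4,6} 2  {4,8} 2  {6,8} 2  {7,8} 1
  3 to go: {0,1,6} 1  {1,4,6} 3  {1,6,8} 3  {2,3,4} 1  {3,4,6} 3  {3,4,8} 3  {4,6,8} 6  {4,7,8} 3  {5,7,8} 1  {6,7,8} 3
  4 to go: {0,1,4,6} 4  {0,1,6,8} 4  {1,3,4,6} 6  {1,4,6,8} 12  {1,6,7,8} 6  {2,3,4,6} 4  {2,3,4,8} 4  {3,4,6,8} 12  {3,4,7,8} 6  {4,5,7,8} 4  {4,6,7,8} 12  {5,6,7,8} 4
  5 to go: {0,1,3,4,6} 10  {0,1,4,6,8} 20  {0,1,6,7,8} 10  {1,2,3,4,6} 10  {1,3,4,6,8} 30  {1,4,6,7,8} 30  {1,5,6,7,8} 10  {2,3,4,6,8} 20  {2,3,4,7,8} 10  {3,4,5,7,8} 10  {3,4,6,7,8} 30  {4,5,6,7,8} 20
  6 to go: {0,1,2,3,4,6} 20  {0,1,3,4,6,8} 60  {0,1,4,6,7,8} 60  {0,1,5,6,7,8} 20  {1,2,3,4,6,8} 60  {1,3,4,6,7,8} 90  {1,4,5,6,7,8} 60  {2,3,4,5,7,8} 20  {2,3,4,6,7,8} 60  {3,4,5,6,7,8} 60
  7 to go: {0,1,2,3,4,6,8} 140  {0,1,3,4,6,7,8} 210  {0,1,4,5,6,7,8} 140  {1,2,3,4,6,7,8} 210  {1,3,4,5,6,7,8} 210  {2,3,4,5,6,7,8} 140
  if 0:h drops first: 560 orders
  if 2:k drops first: 560 orders
  if 5:j drops first: 560 orders
heap linearizations: 1680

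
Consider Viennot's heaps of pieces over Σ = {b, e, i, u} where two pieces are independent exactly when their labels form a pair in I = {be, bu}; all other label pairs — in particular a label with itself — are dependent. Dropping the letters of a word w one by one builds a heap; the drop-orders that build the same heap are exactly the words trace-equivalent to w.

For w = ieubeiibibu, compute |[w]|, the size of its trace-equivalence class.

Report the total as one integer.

drop 0:i onto floor
drop 1:e onto {0:i}
drop 2:u onto {1:e}
drop 3:b onto {0:i}
drop 4:e onto {2:u}
drop 5:i onto {3:b, 4:e}
drop 6:i onto {5:i}
drop 7:b onto {6:i}
drop 8:i onto {7:b}
drop 9:b onto {8:i}
drop 10:u onto {8:i}
ground layer = {0:i}
drop-orders for the pieces not yet dropped (sum over which currently-grounded one goes next):
  1 to go: {9} 1  {10} 1
  2 to go: {9,10} 2
  3 to go: {8,9,10} 2
  4 to go: {7,8,9,10} 2
  5 to go: {6,7,8,9,10} 2
  6 to go: {5,6,7,8,9,10} 2
  7 to go: {3,5,6,7,8,9,10} 2  {4,5,6,7,8,9,10} 2
  8 to go: {2,4,5,6,7,8,9,10} 2  {3,4,5,6,7,8,9,10} 4
  9 to go: {1,2,4,5,6,7,8,9,10} 2  {2,3,4,5,6,7,8,9,10} 6
  if 0:i drops first: 8 orders

8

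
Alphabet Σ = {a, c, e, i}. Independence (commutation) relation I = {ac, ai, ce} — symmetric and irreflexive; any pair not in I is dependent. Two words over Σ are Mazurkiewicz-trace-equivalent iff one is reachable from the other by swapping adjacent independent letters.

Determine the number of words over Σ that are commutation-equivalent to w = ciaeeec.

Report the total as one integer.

13

piece 0:c — minimal
piece 1:i rests on {0:c}
piece 2:a — minimal
piece 3:e rests on {1:i, 2:a}
piece 4:e rests on {3:e}
piece 5:e rests on {4:e}
piece 6:c rests on {1:i}
minimal pieces: {0:c, 2:a}
ways to finish when only these pieces remain (= sum over removing one remaining piece with nothing left below it):
  1 left: {5}→1  {6}→1
  2 left: {4,5}→1  {5,6}→2
  3 left: {3,4,5}→1  {4,5,6}→3
  4 left: {2,3,4,5}→1  {3,4,5,6}→4
  5 left: {1,3,4,5,6}→4  {2,3,4,5,6}→5
  placing 0:c first → 9 extensions
  placing 2:a first → 4 extensions
total linear extensions = 13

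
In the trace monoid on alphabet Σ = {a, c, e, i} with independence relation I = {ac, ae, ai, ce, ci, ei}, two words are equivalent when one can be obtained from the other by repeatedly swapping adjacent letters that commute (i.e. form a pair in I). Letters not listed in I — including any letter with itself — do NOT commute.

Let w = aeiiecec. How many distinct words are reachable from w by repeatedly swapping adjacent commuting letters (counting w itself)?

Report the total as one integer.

1680

piece 0:a — minimal
piece 1:e — minimal
piece 2:i — minimal
piece 3:i rests on {2:i}
piece 4:e rests on {1:e}
piece 5:c — minimal
piece 6:e rests on {4:e}
piece 7:c rests on {5:c}
minimal pieces: {0:a, 1:e, 2:i, 5:c}
ways to finish when only these pieces remain (= sum over removing one remaining piece with nothing left below it):
  1 left: {0}→1  {3}→1  {6}→1  {7}→1
  2 left: {0,3}→2  {0,6}→2  {0,7}→2  {2,3}→1  {3,6}→2  {3,7}→2  {4,6}→1  {5,7}→1  {6,7}→2
  3 left: {0,2,3}→3  {0,3,6}→6  {0,3,7}→6  {0,4,6}→3  {0,5,7}→3  {0,6,7}→6  {1,4,6}→1  {2,3,6}→3  {2,3,7}→3  {3,4,6}→3  {3,5,7}→3  {3,6,7}→6  {4,6,7}→3  {5,6,7}→3
  4 left: {0,1,4,6}→4  {0,2,3,6}→12  {0,2,3,7}→12  {0,3,4,6}→12  {0,3,5,7}→12  {0,3,6,7}→24  {0,4,6,7}→12  {0,5,6,7}→12  {1,3,4,6}→4  {1,4,6,7}→4  {2,3,4,6}→6  {2,3,5,7}→6  {2,3,6,7}→12  {3,4,6,7}→12  {3,5,6,7}→12  {4,5,6,7}→6
  5 left: {0,1,3,4,6}→20  {0,1,4,6,7}→20  {0,2,3,4,6}→30  {0,2,3,5,7}→30  {0,2,3,6,7}→60  {0,3,4,6,7}→60  {0,3,5,6,7}→60  {0,4,5,6,7}→30  {1,2,3,4,6}→10  {1,3,4,6,7}→20  {1,4,5,6,7}→10  {2,3,4,6,7}→30  {2,3,5,6,7}→30  {3,4,5,6,7}→30
  6 left: {0,1,2,3,4,6}→60  {0,1,3,4,6,7}→120  {0,1,4,5,6,7}→60  {0,2,3,4,6,7}→180  {0,2,3,5,6,7}→180  {0,3,4,5,6,7}→180  {1,2,3,4,6,7}→60  {1,3,4,5,6,7}→60  {2,3,4,5,6,7}→90
  placing 0:a first → 210 extensions
  placing 1:e first → 630 extensions
  placing 2:i first → 420 extensions
  placing 5:c first → 420 extensions
total linear extensions = 1680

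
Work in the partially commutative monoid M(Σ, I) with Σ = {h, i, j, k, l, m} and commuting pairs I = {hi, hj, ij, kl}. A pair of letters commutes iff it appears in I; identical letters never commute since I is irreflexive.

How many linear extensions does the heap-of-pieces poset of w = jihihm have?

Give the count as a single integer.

30

0(j) covers ∅
1(i) covers ∅
2(h) covers ∅
3(i) covers 1:i
4(h) covers 2:h
5(m) covers 0:j, 3:i, 4:h
floor of heap: 0:j, 1:i, 2:h
completions by unplaced set U, small U first (add the entries for U minus each lowest piece of U):
  |U|=1: {5}:1
  |U|=2: {0,5}:1  {3,5}:1  {4,5}:1
  |U|=3: {0,3,5}:2  {0,4,5}:2  {1,3,5}:1  {2,4,5}:1  {3,4,5}:2
  |U|=4: {0,1,3,5}:3  {0,2,4,5}:3  {0,3,4,5}:6  {1,3,4,5}:3  {2,3,4,5}:3
  start at 0(j): 6
  start at 1(i): 12
  start at 2(h): 12
sum over floor = 30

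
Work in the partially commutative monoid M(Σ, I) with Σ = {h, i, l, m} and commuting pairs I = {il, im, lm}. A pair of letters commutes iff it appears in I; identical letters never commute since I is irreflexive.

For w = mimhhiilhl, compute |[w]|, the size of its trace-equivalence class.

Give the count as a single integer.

0(m) covers ∅
1(i) covers ∅
2(m) covers 0:m
3(h) covers 1:i, 2:m
4(h) covers 3:h
5(i) covers 4:h
6(i) covers 5:i
7(l) covers 4:h
8(h) covers 6:i, 7:l
9(l) covers 8:h
floor of heap: 0:m, 1:i
completions by unplaced set U, small U first (add the entries for U minus each lowest piece of U):
  |U|=1: {9}:1
  |U|=2: {8,9}:1
  |U|=3: {6,8,9}:1  {7,8,9}:1
  |U|=4: {5,6,8,9}:1  {6,7,8,9}:2
  |U|=5: {5,6,7,8,9}:3
  |U|=6: {4,5,6,7,8,9}:3
  |U|=7: {3,4,5,6,7,8,9}:3
  |U|=8: {1,3,4,5,6,7,8,9}:3  {2,3,4,5,6,7,8,9}:3
  start at 0(m): 6
  start at 1(i): 3
sum over floor = 9

9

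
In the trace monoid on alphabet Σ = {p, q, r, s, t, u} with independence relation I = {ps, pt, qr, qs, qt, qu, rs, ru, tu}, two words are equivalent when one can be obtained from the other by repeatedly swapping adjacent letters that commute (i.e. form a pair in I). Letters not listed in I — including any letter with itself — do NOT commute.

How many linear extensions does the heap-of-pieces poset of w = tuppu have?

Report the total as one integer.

0(t) covers ∅
1(u) covers ∅
2(p) covers 1:u
3(p) covers 2:p
4(u) covers 3:p
floor of heap: 0:t, 1:u
completions by unplaced set U, small U first (add the entries for U minus each lowest piece of U):
  |U|=1: {0}:1  {4}:1
  |U|=2: {0,4}:2  {3,4}:1
  |U|=3: {0,3,4}:3  {2,3,4}:1
  start at 0(t): 1
  start at 1(u): 4
sum over floor = 5

5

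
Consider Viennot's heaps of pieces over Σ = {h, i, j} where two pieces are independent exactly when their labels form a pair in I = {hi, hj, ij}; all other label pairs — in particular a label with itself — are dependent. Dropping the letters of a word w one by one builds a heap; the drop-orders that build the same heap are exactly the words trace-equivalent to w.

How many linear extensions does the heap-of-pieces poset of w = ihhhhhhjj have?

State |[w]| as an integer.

252

#0=i has no predecessor
#1=h has no predecessor
#2=h depends on [1:h]
#3=h depends on [2:h]
#4=h depends on [3:h]
#5=h depends on [4:h]
#6=h depends on [5:h]
#7=j has no predecessor
#8=j depends on [7:j]
sources: [0:i, 1:h, 7:j]
N(rest) = Σ N(rest − s) over sources s of rest; N(one piece) = 1:
  size 1 → [0]=1  [6]=1  [8]=1
  size 2 → [0,6]=2  [0,8]=2  [5,6]=1  [6,8]=2  [7,8]=1
  size 3 → [0,5,6]=3  [0,6,8]=6  [0,7,8]=3  [4,5,6]=1  [5,6,8]=3  [6,7,8]=3
  size 4 → [0,4,5,6]=4  [0,5,6,8]=12  [0,6,7,8]=12  [3,4,5,6]=1  [4,5,6,8]=4  [5,6,7,8]=6
  size 5 → [0,3,4,5,6]=5  [0,4,5,6,8]=20  [0,5,6,7,8]=30  [2,3,4,5,6]=1  [3,4,5,6,8]=5  [4,5,6,7,8]=10
  size 6 → [0,2,3,4,5,6]=6  [0,3,4,5,6,8]=30  [0,4,5,6,7,8]=60  [1,2,3,4,5,6]=1  [2,3,4,5,6,8]=6  [3,4,5,6,7,8]=15
  size 7 → [0,1,2,3,4,5,6]=7  [0,2,3,4,5,6,8]=42  [0,3,4,5,6,7,8]=105  [1,2,3,4,5,6,8]=7  [2,3,4,5,6,7,8]=21
  first=0(i) contributes 28
  first=1(h) contributes 168
  first=7(j) contributes 56
|[w]| = 252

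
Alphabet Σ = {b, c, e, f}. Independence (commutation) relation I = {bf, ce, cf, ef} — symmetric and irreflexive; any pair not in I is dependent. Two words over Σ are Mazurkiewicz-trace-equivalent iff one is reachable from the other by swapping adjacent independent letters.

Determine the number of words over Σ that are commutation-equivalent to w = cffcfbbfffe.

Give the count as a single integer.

piece 0:c — minimal
piece 1:f — minimal
piece 2:f rests on {1:f}
piece 3:c rests on {0:c}
piece 4:f rests on {2:f}
piece 5:b rests on {3:c}
piece 6:b rests on {5:b}
piece 7:f rests on {4:f}
piece 8:f rests on {7:f}
piece 9:f rests on {8:f}
piece 10:e rests on {6:b}
minimal pieces: {0:c, 1:f}
ways to finish when only these pieces remain (= sum over removing one remaining piece with nothing left below it):
  1 left: {9}→1  {10}→1
  2 left: {6,10}→1  {8,9}→1  {9,10}→2
  3 left: {5,6,10}→1  {6,9,10}→3  {7,8,9}→1  {8,9,10}→3
  4 left: {3,5,6,10}→1  {4,7,8,9}→1  {5,6,9,10}→4  {6,8,9,10}→6  {7,8,9,10}→4
  5 left: {0,3,5,6,10}→1  {2,4,7,8,9}→1  {3,5,6,9,10}→5  {4,7,8,9,10}→5  {5,6,8,9,10}→10  {6,7,8,9,10}→10
  6 left: {0,3,5,6,9,10}→6  {1,2,4,7,8,9}→1  {2,4,7,8,9,10}→6  {3,5,6,8,9,10}→15  {4,6,7,8,9,10}→15  {5,6,7,8,9,10}→20
  7 left: {0,3,5,6,8,9,10}→21  {1,2,4,7,8,9,10}→7  {2,4,6,7,8,9,10}→21  {3,5,6,7,8,9,10}→35  {4,5,6,7,8,9,10}→35
  8 left: {0,3,5,6,7,8,9,10}→56  {1,2,4,6,7,8,9,10}→28  {2,4,5,6,7,8,9,10}→56  {3,4,5,6,7,8,9,10}→70
  9 left: {0,3,4,5,6,7,8,9,10}→126  {1,2,4,5,6,7,8,9,10}→84  {2,3,4,5,6,7,8,9,10}→126
  placing 0:c first → 210 extensions
  placing 1:f first → 252 extensions
total linear extensions = 462

462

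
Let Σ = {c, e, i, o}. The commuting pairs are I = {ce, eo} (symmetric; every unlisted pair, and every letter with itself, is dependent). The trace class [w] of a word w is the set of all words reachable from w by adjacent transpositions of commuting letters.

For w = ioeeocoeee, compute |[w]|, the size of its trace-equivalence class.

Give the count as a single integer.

#0=i has no predecessor
#1=o depends on [0:i]
#2=e depends on [0:i]
#3=e depends on [2:e]
#4=o depends on [1:o]
#5=c depends on [4:o]
#6=o depends on [5:c]
#7=e depends on [3:e]
#8=e depends on [7:e]
#9=e depends on [8:e]
sources: [0:i]
N(rest) = Σ N(rest − s) over sources s of rest; N(one piece) = 1:
  size 1 → [6]=1  [9]=1
  size 2 → [5,6]=1  [6,9]=2  [8,9]=1
  size 3 → [4,5,6]=1  [5,6,9]=3  [6,8,9]=3  [7,8,9]=1
  size 4 → [1,4,5,6]=1  [3,7,8,9]=1  [4,5,6,9]=4  [5,6,8,9]=6  [6,7,8,9]=4
  size 5 → [1,4,5,6,9]=5  [2,3,7,8,9]=1  [3,6,7,8,9]=5  [4,5,6,8,9]=10  [5,6,7,8,9]=10
  size 6 → [1,4,5,6,8,9]=15  [2,3,6,7,8,9]=6  [3,5,6,7,8,9]=15  [4,5,6,7,8,9]=20
  size 7 → [1,4,5,6,7,8,9]=35  [2,3,5,6,7,8,9]=21  [3,4,5,6,7,8,9]=35
  size 8 → [1,3,4,5,6,7,8,9]=70  [2,3,4,5,6,7,8,9]=56
  first=0(i) contributes 126

126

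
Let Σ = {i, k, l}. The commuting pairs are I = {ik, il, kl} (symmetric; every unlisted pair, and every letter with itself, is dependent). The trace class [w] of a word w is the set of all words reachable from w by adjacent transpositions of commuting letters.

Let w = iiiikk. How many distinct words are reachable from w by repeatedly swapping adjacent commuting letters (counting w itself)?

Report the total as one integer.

drop 0:i onto floor
drop 1:i onto {0:i}
drop 2:i onto {1:i}
drop 3:i onto {2:i}
drop 4:k onto floor
drop 5:k onto {4:k}
ground layer = {0:i, 4:k}
drop-orders for the pieces not yet dropped (sum over which currently-grounded one goes next):
  1 to go: {3} 1  {5} 1
  2 to go: {2,3} 1  {3,5} 2  {4,5} 1
  3 to go: {1,2,3} 1  {2,3,5} 3  {3,4,5} 3
  4 to go: {0,1,2,3} 1  {1,2,3,5} 4  {2,3,4,5} 6
  if 0:i drops first: 10 orders
  if 4:k drops first: 5 orders
heap linearizations: 15

15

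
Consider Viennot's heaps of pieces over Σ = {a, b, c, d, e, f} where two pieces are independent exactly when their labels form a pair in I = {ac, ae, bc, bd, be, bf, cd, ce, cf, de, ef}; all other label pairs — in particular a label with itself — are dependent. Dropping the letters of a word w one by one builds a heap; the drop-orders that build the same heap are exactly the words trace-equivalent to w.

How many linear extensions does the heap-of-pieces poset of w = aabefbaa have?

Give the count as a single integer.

#0=a has no predecessor
#1=a depends on [0:a]
#2=b depends on [1:a]
#3=e has no predecessor
#4=f depends on [1:a]
#5=b depends on [2:b]
#6=a depends on [4:f, 5:b]
#7=a depends on [6:a]
sources: [0:a, 3:e]
N(rest) = Σ N(rest − s) over sources s of rest; N(one piece) = 1:
  size 1 → [3]=1  [7]=1
  size 2 → [3,7]=2  [6,7]=1
  size 3 → [3,6,7]=3  [4,6,7]=1  [5,6,7]=1
  size 4 → [2,5,6,7]=1  [3,4,6,7]=4  [3,5,6,7]=4  [4,5,6,7]=2
  size 5 → [2,3,5,6,7]=5  [2,4,5,6,7]=3  [3,4,5,6,7]=10
  size 6 → [1,2,4,5,6,7]=3  [2,3,4,5,6,7]=18
  first=0(a) contributes 21
  first=3(e) contributes 3
|[w]| = 24

24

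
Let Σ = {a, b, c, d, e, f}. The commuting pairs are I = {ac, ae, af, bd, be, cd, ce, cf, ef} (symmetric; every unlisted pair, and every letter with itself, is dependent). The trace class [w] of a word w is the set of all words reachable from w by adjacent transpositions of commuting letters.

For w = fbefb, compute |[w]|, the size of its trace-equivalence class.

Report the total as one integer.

5

piece 0:f — minimal
piece 1:b rests on {0:f}
piece 2:e — minimal
piece 3:f rests on {1:b}
piece 4:b rests on {3:f}
minimal pieces: {0:f, 2:e}
ways to finish when only these pieces remain (= sum over removing one remaining piece with nothing left below it):
  1 left: {2}→1  {4}→1
  2 left: {2,4}→2  {3,4}→1
  3 left: {1,3,4}→1  {2,3,4}→3
  placing 0:f first → 4 extensions
  placing 2:e first → 1 extensions
total linear extensions = 5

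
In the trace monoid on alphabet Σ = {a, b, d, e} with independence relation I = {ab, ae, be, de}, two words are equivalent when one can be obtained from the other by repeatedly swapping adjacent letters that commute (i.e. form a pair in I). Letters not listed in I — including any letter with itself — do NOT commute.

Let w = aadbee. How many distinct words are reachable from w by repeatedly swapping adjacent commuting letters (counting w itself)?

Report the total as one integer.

15

#0=a has no predecessor
#1=a depends on [0:a]
#2=d depends on [1:a]
#3=b depends on [2:d]
#4=e has no predecessor
#5=e depends on [4:e]
sources: [0:a, 4:e]
N(rest) = Σ N(rest − s) over sources s of rest; N(one piece) = 1:
  size 1 → [3]=1  [5]=1
  size 2 → [2,3]=1  [3,5]=2  [4,5]=1
  size 3 → [1,2,3]=1  [2,3,5]=3  [3,4,5]=3
  size 4 → [0,1,2,3]=1  [1,2,3,5]=4  [2,3,4,5]=6
  first=0(a) contributes 10
  first=4(e) contributes 5
|[w]| = 15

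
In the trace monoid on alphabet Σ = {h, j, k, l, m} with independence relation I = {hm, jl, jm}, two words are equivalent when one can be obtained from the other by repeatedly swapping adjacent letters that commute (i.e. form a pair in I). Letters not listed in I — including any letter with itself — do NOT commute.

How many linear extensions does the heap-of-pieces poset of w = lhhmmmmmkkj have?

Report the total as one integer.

drop 0:l onto floor
drop 1:h onto {0:l}
drop 2:h onto {1:h}
drop 3:m onto {0:l}
drop 4:m onto {3:m}
drop 5:m onto {4:m}
drop 6:m onto {5:m}
drop 7:m onto {6:m}
drop 8:k onto {2:h, 7:m}
drop 9:k onto {8:k}
drop 10:j onto {9:k}
ground layer = {0:l}
drop-orders for the pieces not yet dropped (sum over which currently-grounded one goes next):
  1 to go: {10} 1
  2 to go: {9,10} 1
  3 to go: {8,9,10} 1
  4 to go: {2,8,9,10} 1  {7,8,9,10} 1
  5 to go: {1,2,8,9,10} 1  {2,7,8,9,10} 2  {6,7,8,9,10} 1
  6 to go: {1,2,7,8,9,10} 3  {2,6,7,8,9,10} 3  {5,6,7,8,9,10} 1
  7 to go: {1,2,6,7,8,9,10} 6  {2,5,6,7,8,9,10} 4  {4,5,6,7,8,9,10} 1
  8 to go: {1,2,5,6,7,8,9,10} 10  {2,4,5,6,7,8,9,10} 5  {3,4,5,6,7,8,9,10} 1
  9 to go: {1,2,4,5,6,7,8,9,10} 15  {2,3,4,5,6,7,8,9,10} 6
  if 0:l drops first: 21 orders

21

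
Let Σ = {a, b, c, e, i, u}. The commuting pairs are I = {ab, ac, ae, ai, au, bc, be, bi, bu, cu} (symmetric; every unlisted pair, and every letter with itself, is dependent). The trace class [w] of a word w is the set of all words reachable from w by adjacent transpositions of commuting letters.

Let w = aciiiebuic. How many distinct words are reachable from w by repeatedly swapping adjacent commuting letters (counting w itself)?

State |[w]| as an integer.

90

0(a) covers ∅
1(c) covers ∅
2(i) covers 1:c
3(i) covers 2:i
4(i) covers 3:i
5(e) covers 4:i
6(b) covers ∅
7(u) covers 5:e
8(i) covers 7:u
9(c) covers 8:i
floor of heap: 0:a, 1:c, 6:b
completions by unplaced set U, small U first (add the entries for U minus each lowest piece of U):
  |U|=1: {0}:1  {6}:1  {9}:1
  |U|=2: {0,6}:2  {0,9}:2  {6,9}:2  {8,9}:1
  |U|=3: {0,6,9}:6  {0,8,9}:3  {6,8,9}:3  {7,8,9}:1
  |U|=4: {0,6,8,9}:12  {0,7,8,9}:4  {5,7,8,9}:1  {6,7,8,9}:4
  |U|=5: {0,5,7,8,9}:5  {0,6,7,8,9}:20  {4,5,7,8,9}:1  {5,6,7,8,9}:5
  |U|=6: {0,4,5,7,8,9}:6  {0,5,6,7,8,9}:30  {3,4,5,7,8,9}:1  {4,5,6,7,8,9}:6
  |U|=7: {0,3,4,5,7,8,9}:7  {0,4,5,6,7,8,9}:42  {2,3,4,5,7,8,9}:1  {3,4,5,6,7,8,9}:7
  |U|=8: {0,2,3,4,5,7,8,9}:8  {0,3,4,5,6,7,8,9}:56  {1,2,3,4,5,7,8,9}:1  {2,3,4,5,6,7,8,9}:8
  start at 0(a): 9
  start at 1(c): 72
  start at 6(b): 9
sum over floor = 90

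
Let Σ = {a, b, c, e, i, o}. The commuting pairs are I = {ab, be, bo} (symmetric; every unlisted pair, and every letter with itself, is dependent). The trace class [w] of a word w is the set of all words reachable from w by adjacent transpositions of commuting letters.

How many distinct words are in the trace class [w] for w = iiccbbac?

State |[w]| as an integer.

3

drop 0:i onto floor
drop 1:i onto {0:i}
drop 2:c onto {1:i}
drop 3:c onto {2:c}
drop 4:b onto {3:c}
drop 5:b onto {4:b}
drop 6:a onto {3:c}
drop 7:c onto {5:b, 6:a}
ground layer = {0:i}
drop-orders for the pieces not yet dropped (sum over which currently-grounded one goes next):
  1 to go: {7} 1
  2 to go: {5,7} 1  {6,7} 1
  3 to go: {4,5,7} 1  {5,6,7} 2
  4 to go: {4,5,6,7} 3
  5 to go: {3,4,5,6,7} 3
  6 to go: {2,3,4,5,6,7} 3
  if 0:i drops first: 3 orders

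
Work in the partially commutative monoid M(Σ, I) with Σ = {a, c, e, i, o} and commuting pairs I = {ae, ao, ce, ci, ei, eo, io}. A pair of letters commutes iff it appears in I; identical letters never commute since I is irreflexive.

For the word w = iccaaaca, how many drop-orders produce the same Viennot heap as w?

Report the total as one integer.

3

#0=i has no predecessor
#1=c has no predecessor
#2=c depends on [1:c]
#3=a depends on [0:i, 2:c]
#4=a depends on [3:a]
#5=a depends on [4:a]
#6=c depends on [5:a]
#7=a depends on [6:c]
sources: [0:i, 1:c]
N(rest) = Σ N(rest − s) over sources s of rest; N(one piece) = 1:
  size 1 → [7]=1
  size 2 → [6,7]=1
  size 3 → [5,6,7]=1
  size 4 → [4,5,6,7]=1
  size 5 → [3,4,5,6,7]=1
  size 6 → [0,3,4,5,6,7]=1  [2,3,4,5,6,7]=1
  first=0(i) contributes 1
  first=1(c) contributes 2
|[w]| = 3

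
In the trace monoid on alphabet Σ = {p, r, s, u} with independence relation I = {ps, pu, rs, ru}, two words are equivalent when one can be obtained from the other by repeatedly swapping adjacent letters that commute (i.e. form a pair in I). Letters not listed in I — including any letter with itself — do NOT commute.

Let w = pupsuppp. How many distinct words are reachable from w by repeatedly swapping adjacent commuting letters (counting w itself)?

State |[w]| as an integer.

#0=p has no predecessor
#1=u has no predecessor
#2=p depends on [0:p]
#3=s depends on [1:u]
#4=u depends on [3:s]
#5=p depends on [2:p]
#6=p depends on [5:p]
#7=p depends on [6:p]
sources: [0:p, 1:u]
N(rest) = Σ N(rest − s) over sources s of rest; N(one piece) = 1:
  size 1 → [4]=1  [7]=1
  size 2 → [3,4]=1  [4,7]=2  [6,7]=1
  size 3 → [1,3,4]=1  [3,4,7]=3  [4,6,7]=3  [5,6,7]=1
  size 4 → [1,3,4,7]=4  [2,5,6,7]=1  [3,4,6,7]=6  [4,5,6,7]=4
  size 5 → [0,2,5,6,7]=1  [1,3,4,6,7]=10  [2,4,5,6,7]=5  [3,4,5,6,7]=10
  size 6 → [0,2,4,5,6,7]=6  [1,3,4,5,6,7]=20  [2,3,4,5,6,7]=15
  first=0(p) contributes 35
  first=1(u) contributes 21
|[w]| = 56

56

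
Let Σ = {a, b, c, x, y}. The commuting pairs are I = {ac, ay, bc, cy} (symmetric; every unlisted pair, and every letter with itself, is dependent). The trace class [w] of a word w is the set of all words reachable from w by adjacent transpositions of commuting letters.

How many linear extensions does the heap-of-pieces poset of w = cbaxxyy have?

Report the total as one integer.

3

#0=c has no predecessor
#1=b has no predecessor
#2=a depends on [1:b]
#3=x depends on [0:c, 2:a]
#4=x depends on [3:x]
#5=y depends on [4:x]
#6=y depends on [5:y]
sources: [0:c, 1:b]
N(rest) = Σ N(rest − s) over sources s of rest; N(one piece) = 1:
  size 1 → [6]=1
  size 2 → [5,6]=1
  size 3 → [4,5,6]=1
  size 4 → [3,4,5,6]=1
  size 5 → [0,3,4,5,6]=1  [2,3,4,5,6]=1
  first=0(c) contributes 1
  first=1(b) contributes 2
|[w]| = 3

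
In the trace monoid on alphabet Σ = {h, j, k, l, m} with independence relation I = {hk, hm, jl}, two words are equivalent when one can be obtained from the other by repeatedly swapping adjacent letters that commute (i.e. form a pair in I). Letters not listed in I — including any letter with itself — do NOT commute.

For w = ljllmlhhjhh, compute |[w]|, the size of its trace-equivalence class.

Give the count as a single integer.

#0=l has no predecessor
#1=j has no predecessor
#2=l depends on [0:l]
#3=l depends on [2:l]
#4=m depends on [1:j, 3:l]
#5=l depends on [4:m]
#6=h depends on [5:l]
#7=h depends on [6:h]
#8=j depends on [7:h]
#9=h depends on [8:j]
#10=h depends on [9:h]
sources: [0:l, 1:j]
N(rest) = Σ N(rest − s) over sources s of rest; N(one piece) = 1:
  size 1 → [10]=1
  size 2 → [9,10]=1
  size 3 → [8,9,10]=1
  size 4 → [7,8,9,10]=1
  size 5 → [6,7,8,9,10]=1
  size 6 → [5,6,7,8,9,10]=1
  size 7 → [4,5,6,7,8,9,10]=1
  size 8 → [1,4,5,6,7,8,9,10]=1  [3,4,5,6,7,8,9,10]=1
  size 9 → [1,3,4,5,6,7,8,9,10]=2  [2,3,4,5,6,7,8,9,10]=1
  first=0(l) contributes 3
  first=1(j) contributes 1
|[w]| = 4

4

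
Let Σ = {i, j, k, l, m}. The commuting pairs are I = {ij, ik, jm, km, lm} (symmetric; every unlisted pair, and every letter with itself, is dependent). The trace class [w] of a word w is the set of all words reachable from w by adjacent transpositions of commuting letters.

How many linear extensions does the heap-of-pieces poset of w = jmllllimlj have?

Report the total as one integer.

#0=j has no predecessor
#1=m has no predecessor
#2=l depends on [0:j]
#3=l depends on [2:l]
#4=l depends on [3:l]
#5=l depends on [4:l]
#6=i depends on [1:m, 5:l]
#7=m depends on [6:i]
#8=l depends on [6:i]
#9=j depends on [8:l]
sources: [0:j, 1:m]
N(rest) = Σ N(rest − s) over sources s of rest; N(one piece) = 1:
  size 1 → [7]=1  [9]=1
  size 2 → [7,9]=2  [8,9]=1
  size 3 → [7,8,9]=3
  size 4 → [6,7,8,9]=3
  size 5 → [1,6,7,8,9]=3  [5,6,7,8,9]=3
  size 6 → [1,5,6,7,8,9]=6  [4,5,6,7,8,9]=3
  size 7 → [1,4,5,6,7,8,9]=9  [3,4,5,6,7,8,9]=3
  size 8 → [1,3,4,5,6,7,8,9]=12  [2,3,4,5,6,7,8,9]=3
  first=0(j) contributes 15
  first=1(m) contributes 3
|[w]| = 18

18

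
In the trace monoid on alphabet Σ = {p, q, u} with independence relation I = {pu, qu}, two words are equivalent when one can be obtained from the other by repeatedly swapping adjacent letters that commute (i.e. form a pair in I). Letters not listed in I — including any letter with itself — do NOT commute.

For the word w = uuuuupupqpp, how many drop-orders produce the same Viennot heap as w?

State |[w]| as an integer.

#0=u has no predecessor
#1=u depends on [0:u]
#2=u depends on [1:u]
#3=u depends on [2:u]
#4=u depends on [3:u]
#5=p has no predecessor
#6=u depends on [4:u]
#7=p depends on [5:p]
#8=q depends on [7:p]
#9=p depends on [8:q]
#10=p depends on [9:p]
sources: [0:u, 5:p]
N(rest) = Σ N(rest − s) over sources s of rest; N(one piece) = 1:
  size 1 → [6]=1  [10]=1
  size 2 → [4,6]=1  [6,10]=2  [9,10]=1
  size 3 → [3,4,6]=1  [4,6,10]=3  [6,9,10]=3  [8,9,10]=1
  size 4 → [2,3,4,6]=1  [3,4,6,10]=4  [4,6,9,10]=6  [6,8,9,10]=4  [7,8,9,10]=1
  size 5 → [1,2,3,4,6]=1  [2,3,4,6,10]=5  [3,4,6,9,10]=10  [4,6,8,9,10]=10  [5,7,8,9,10]=1  [6,7,8,9,10]=5
  size 6 → [0,1,2,3,4,6]=1  [1,2,3,4,6,10]=6  [2,3,4,6,9,10]=15  [3,4,6,8,9,10]=20  [4,6,7,8,9,10]=15  [5,6,7,8,9,10]=6
  size 7 → [0,1,2,3,4,6,10]=7  [1,2,3,4,6,9,10]=21  [2,3,4,6,8,9,10]=35  [3,4,6,7,8,9,10]=35  [4,5,6,7,8,9,10]=21
  size 8 → [0,1,2,3,4,6,9,10]=28  [1,2,3,4,6,8,9,10]=56  [2,3,4,6,7,8,9,10]=70  [3,4,5,6,7,8,9,10]=56
  size 9 → [0,1,2,3,4,6,8,9,10]=84  [1,2,3,4,6,7,8,9,10]=126  [2,3,4,5,6,7,8,9,10]=126
  first=0(u) contributes 252
  first=5(p) contributes 210
|[w]| = 462

462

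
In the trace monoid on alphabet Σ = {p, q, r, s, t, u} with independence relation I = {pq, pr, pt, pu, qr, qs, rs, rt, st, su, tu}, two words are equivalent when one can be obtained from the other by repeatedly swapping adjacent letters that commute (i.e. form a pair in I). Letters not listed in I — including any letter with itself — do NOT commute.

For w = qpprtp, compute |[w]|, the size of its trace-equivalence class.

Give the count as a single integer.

60

#0=q has no predecessor
#1=p has no predecessor
#2=p depends on [1:p]
#3=r has no predecessor
#4=t depends on [0:q]
#5=p depends on [2:p]
sources: [0:q, 1:p, 3:r]
N(rest) = Σ N(rest − s) over sources s of rest; N(one piece) = 1:
  size 1 → [3]=1  [4]=1  [5]=1
  size 2 → [0,4]=1  [2,5]=1  [3,4]=2  [3,5]=2  [4,5]=2
  size 3 → [0,3,4]=3  [0,4,5]=3  [1,2,5]=1  [2,3,5]=3  [2,4,5]=3  [3,4,5]=6
  size 4 → [0,2,4,5]=6  [0,3,4,5]=12  [1,2,3,5]=4  [1,2,4,5]=4  [2,3,4,5]=12
  first=0(q) contributes 20
  first=1(p) contributes 30
  first=3(r) contributes 10
|[w]| = 60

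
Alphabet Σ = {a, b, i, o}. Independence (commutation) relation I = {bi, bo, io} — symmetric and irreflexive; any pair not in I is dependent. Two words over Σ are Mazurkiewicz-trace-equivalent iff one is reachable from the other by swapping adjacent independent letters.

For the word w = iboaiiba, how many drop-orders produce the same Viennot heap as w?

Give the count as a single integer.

#0=i has no predecessor
#1=b has no predecessor
#2=o has no predecessor
#3=a depends on [0:i, 1:b, 2:o]
#4=i depends on [3:a]
#5=i depends on [4:i]
#6=b depends on [3:a]
#7=a depends on [5:i, 6:b]
sources: [0:i, 1:b, 2:o]
N(rest) = Σ N(rest − s) over sources s of rest; N(one piece) = 1:
  size 1 → [7]=1
  size 2 → [5,7]=1  [6,7]=1
  size 3 → [4,5,7]=1  [5,6,7]=2
  size 4 → [4,5,6,7]=3
  size 5 → [3,4,5,6,7]=3
  size 6 → [0,3,4,5,6,7]=3  [1,3,4,5,6,7]=3  [2,3,4,5,6,7]=3
  first=0(i) contributes 6
  first=1(b) contributes 6
  first=2(o) contributes 6
|[w]| = 18

18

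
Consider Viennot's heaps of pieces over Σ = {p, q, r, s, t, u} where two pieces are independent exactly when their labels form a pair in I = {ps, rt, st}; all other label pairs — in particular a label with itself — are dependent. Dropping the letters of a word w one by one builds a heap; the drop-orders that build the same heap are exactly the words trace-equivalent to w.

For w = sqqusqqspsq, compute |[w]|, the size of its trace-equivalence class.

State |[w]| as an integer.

3

0(s) covers ∅
1(q) covers 0:s
2(q) covers 1:q
3(u) covers 2:q
4(s) covers 3:u
5(q) covers 4:s
6(q) covers 5:q
7(s) covers 6:q
8(p) covers 6:q
9(s) covers 7:s
10(q) covers 8:p, 9:s
floor of heap: 0:s
completions by unplaced set U, small U first (add the entries for U minus each lowest piece of U):
  |U|=1: {10}:1
  |U|=2: {8,10}:1  {9,10}:1
  |U|=3: {7,9,10}:1  {8,9,10}:2
  |U|=4: {7,8,9,10}:3
  |U|=5: {6,7,8,9,10}:3
  |U|=6: {5,6,7,8,9,10}:3
  |U|=7: {4,5,6,7,8,9,10}:3
  |U|=8: {3,4,5,6,7,8,9,10}:3
  |U|=9: {2,3,4,5,6,7,8,9,10}:3
  start at 0(s): 3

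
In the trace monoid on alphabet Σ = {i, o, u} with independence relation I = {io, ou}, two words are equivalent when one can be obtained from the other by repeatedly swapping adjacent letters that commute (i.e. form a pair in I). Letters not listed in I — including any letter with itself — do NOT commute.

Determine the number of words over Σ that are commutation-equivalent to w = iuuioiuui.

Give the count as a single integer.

piece 0:i — minimal
piece 1:u rests on {0:i}
piece 2:u rests on {1:u}
piece 3:i rests on {2:u}
piece 4:o — minimal
piece 5:i rests on {3:i}
piece 6:u rests on {5:i}
piece 7:u rests on {6:u}
piece 8:i rests on {7:u}
minimal pieces: {0:i, 4:o}
ways to finish when only these pieces remain (= sum over removing one remaining piece with nothing left below it):
  1 left: {4}→1  {8}→1
  2 left: {4,8}→2  {7,8}→1
  3 left: {4,7,8}→3  {6,7,8}→1
  4 left: {4,6,7,8}→4  {5,6,7,8}→1
  5 left: {3,5,6,7,8}→1  {4,5,6,7,8}→5
  6 left: {2,3,5,6,7,8}→1  {3,4,5,6,7,8}→6
  7 left: {1,2,3,5,6,7,8}→1  {2,3,4,5,6,7,8}→7
  placing 0:i first → 8 extensions
  placing 4:o first → 1 extensions
total linear extensions = 9

9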